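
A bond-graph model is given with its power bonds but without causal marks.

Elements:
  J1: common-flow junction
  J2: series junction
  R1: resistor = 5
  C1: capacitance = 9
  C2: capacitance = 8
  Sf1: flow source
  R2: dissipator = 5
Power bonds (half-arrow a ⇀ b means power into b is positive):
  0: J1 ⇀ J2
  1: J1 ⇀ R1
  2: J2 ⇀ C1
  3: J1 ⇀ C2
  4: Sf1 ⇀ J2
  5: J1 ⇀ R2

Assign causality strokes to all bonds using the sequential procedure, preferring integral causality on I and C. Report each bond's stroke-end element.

b4 stroke→Sf1  (Sf1 fixes flow; stroke at Sf1)
b0 stroke→J2  (J2 flow already set via bond 4)
b2 stroke→J2  (J2: bond 4 brought flow, rest push out)
b1 stroke→J1  (J1 flow already set via bond 0)
b3 stroke→J1  (1-jn J1 has f-setter on 0)
b5 stroke→J1  (1-jn J1 has f-setter on 0)

b0 |J2
b1 |J1
b2 |J2
b3 |J1
b4 |Sf1
b5 |J1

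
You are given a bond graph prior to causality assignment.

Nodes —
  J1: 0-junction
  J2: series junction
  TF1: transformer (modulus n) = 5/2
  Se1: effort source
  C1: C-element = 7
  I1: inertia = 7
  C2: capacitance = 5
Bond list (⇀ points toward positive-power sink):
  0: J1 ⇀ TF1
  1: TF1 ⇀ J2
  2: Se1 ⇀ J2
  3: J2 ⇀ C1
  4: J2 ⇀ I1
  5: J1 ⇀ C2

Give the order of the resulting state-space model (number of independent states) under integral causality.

b2 stroke→J2  (source Se1 imposes e)
b3 stroke→J2  (prefer integral on C1)
b4 stroke→I1  (prefer integral on I1)
b1 stroke→J2  (common-f at J2 fixed by 4)
b0 stroke→TF1  (TF1 one-in-one-out from 1)
b5 stroke→J1  (closing 0-jn rule on J1)

3  (C1, C2, I1 all integral)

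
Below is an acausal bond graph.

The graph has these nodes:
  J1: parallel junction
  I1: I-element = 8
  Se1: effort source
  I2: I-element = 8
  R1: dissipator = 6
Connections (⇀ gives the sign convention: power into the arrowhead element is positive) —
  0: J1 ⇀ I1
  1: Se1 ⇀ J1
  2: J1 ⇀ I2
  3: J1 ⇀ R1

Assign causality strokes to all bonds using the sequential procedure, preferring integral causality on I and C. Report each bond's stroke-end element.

#0 stroke→I1
#1 stroke→J1
#2 stroke→I2
#3 stroke→R1

b1 stroke at J1  (source Se1 imposes e)
b0 stroke at I1  (J1 effort already set via bond 1)
b2 stroke at I2  (common-e at J1 fixed by 1)
b3 stroke at R1  (J1 effort already set via bond 1)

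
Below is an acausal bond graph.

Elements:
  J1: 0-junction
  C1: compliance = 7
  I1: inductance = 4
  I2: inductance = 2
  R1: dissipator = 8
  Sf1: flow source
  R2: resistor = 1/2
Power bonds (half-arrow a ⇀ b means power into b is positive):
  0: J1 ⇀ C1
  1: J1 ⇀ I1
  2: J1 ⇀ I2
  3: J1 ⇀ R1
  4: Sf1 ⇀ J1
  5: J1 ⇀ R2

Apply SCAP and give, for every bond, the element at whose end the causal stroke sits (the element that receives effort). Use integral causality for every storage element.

bond 0 →J1
bond 1 →I1
bond 2 →I2
bond 3 →R1
bond 4 →Sf1
bond 5 →R2

b4 →Sf1  (Sf1: flow source, stroke at near end)
b0 →J1  (C1 outputs effort q/C1)
b1 →I1  (common-e at J1 fixed by 0)
b2 →I2  (J1 effort already set via bond 0)
b3 →R1  (common-e at J1 fixed by 0)
b5 →R2  (J1: bond 0 brought effort, rest push out)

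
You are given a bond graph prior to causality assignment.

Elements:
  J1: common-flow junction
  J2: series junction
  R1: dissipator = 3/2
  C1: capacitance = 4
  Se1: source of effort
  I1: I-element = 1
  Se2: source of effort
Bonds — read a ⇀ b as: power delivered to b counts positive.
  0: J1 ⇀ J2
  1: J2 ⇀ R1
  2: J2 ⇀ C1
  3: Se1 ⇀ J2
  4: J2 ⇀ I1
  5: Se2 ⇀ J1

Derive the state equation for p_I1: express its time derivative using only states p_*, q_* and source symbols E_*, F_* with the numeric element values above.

dp_I1/dt = E_Se1 + E_Se2 - 3*p_I1/2 - q_C1/4

bond 3 |J2  (source Se1 imposes e)
bond 5 |J1  (Se2: effort source, stroke at far end)
bond 0 |J2  (closing 1-jn rule on J1)
bond 2 |J2  (C1: C, integral causality)
bond 4 |I1  (prefer integral on I1)
bond 1 |J2  (common-f at J2 fixed by 4)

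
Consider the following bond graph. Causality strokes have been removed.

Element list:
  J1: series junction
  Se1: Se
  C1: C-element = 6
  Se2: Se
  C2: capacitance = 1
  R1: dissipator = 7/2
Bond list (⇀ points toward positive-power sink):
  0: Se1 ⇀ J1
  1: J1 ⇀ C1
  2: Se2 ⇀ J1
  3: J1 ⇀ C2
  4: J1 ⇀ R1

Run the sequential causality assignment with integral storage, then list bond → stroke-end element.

bond 0 stroke→J1  (Se1 fixes effort; stroke away)
bond 2 stroke→J1  (source Se2 imposes e)
bond 1 stroke→J1  (C1 outputs effort q/C1)
bond 3 stroke→J1  (C2 outputs effort q/C2)
bond 4 stroke→R1  (closing 1-jn rule on J1)

b0 |J1
b1 |J1
b2 |J1
b3 |J1
b4 |R1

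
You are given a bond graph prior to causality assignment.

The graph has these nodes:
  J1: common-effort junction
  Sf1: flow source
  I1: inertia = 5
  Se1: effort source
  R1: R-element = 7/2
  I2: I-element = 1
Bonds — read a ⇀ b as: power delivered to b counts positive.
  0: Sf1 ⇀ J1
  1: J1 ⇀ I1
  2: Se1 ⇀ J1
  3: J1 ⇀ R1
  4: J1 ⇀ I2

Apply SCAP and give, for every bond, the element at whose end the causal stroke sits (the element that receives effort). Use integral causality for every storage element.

b0 stroke at Sf1
b1 stroke at I1
b2 stroke at J1
b3 stroke at R1
b4 stroke at I2

b0 |Sf1  (Sf1 (Sf) sets flow on bond)
b2 |J1  (Se1 fixes effort; stroke away)
b1 |I1  (common-e at J1 fixed by 2)
b3 |R1  (J1 effort already set via bond 2)
b4 |I2  (common-e at J1 fixed by 2)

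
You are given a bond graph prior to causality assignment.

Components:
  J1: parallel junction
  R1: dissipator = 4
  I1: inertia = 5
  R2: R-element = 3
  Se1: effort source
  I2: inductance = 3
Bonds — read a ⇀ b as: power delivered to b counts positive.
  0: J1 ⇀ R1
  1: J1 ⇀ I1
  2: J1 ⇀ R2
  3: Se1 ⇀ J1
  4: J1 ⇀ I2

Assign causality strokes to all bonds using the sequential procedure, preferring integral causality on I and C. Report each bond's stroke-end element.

bond 0 stroke at R1
bond 1 stroke at I1
bond 2 stroke at R2
bond 3 stroke at J1
bond 4 stroke at I2

β3 stroke→J1  (Se1: effort source, stroke at far end)
β0 stroke→R1  (common-e at J1 fixed by 3)
β1 stroke→I1  (common-e at J1 fixed by 3)
β2 stroke→R2  (J1 effort already set via bond 3)
β4 stroke→I2  (J1: bond 3 brought effort, rest push out)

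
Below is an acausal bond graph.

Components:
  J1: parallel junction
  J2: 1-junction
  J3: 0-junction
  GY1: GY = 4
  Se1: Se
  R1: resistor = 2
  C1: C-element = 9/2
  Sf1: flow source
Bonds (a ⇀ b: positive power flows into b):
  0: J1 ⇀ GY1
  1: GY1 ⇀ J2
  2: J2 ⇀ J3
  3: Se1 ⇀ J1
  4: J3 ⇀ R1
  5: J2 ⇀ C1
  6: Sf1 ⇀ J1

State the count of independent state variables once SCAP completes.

β3 stroke at J1  (Se1 fixes effort; stroke away)
β6 stroke at Sf1  (Sf1 fixes flow; stroke at Sf1)
β0 stroke at GY1  (common-e at J1 fixed by 3)
β1 stroke at GY1  (GY1 both-in/both-out from 0)
β2 stroke at J2  (J2 flow already set via bond 1)
β5 stroke at J2  (1-jn J2 has f-setter on 1)
β4 stroke at J3  (closing 0-jn rule on J3)

1  (C1 all integral)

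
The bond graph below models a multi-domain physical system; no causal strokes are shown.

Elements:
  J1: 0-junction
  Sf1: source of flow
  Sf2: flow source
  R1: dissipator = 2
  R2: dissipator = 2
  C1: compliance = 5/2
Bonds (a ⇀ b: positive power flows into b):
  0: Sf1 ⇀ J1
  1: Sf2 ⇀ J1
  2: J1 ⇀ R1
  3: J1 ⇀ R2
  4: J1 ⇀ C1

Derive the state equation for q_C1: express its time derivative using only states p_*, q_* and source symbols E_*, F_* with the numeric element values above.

b0 stroke→Sf1  (source Sf1 imposes f)
b1 stroke→Sf2  (Sf2 fixes flow; stroke at Sf2)
b4 stroke→J1  (prefer integral on C1)
b2 stroke→R1  (J1: bond 4 brought effort, rest push out)
b3 stroke→R2  (J1: bond 4 brought effort, rest push out)

dq_C1/dt = F_Sf1 + F_Sf2 - 2*q_C1/5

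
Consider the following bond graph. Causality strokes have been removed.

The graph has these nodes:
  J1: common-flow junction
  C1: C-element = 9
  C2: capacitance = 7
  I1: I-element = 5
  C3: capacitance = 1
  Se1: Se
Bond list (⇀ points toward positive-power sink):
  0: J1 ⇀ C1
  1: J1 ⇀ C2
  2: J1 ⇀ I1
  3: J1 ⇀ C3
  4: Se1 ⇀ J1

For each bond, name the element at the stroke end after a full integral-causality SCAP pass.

b0 →J1
b1 →J1
b2 →I1
b3 →J1
b4 →J1

bond 4 stroke at J1  (Se1 fixes effort; stroke away)
bond 0 stroke at J1  (C1: C, integral causality)
bond 1 stroke at J1  (prefer integral on C2)
bond 2 stroke at I1  (I1 integral (f out))
bond 3 stroke at J1  (J1: bond 2 brought flow, rest push out)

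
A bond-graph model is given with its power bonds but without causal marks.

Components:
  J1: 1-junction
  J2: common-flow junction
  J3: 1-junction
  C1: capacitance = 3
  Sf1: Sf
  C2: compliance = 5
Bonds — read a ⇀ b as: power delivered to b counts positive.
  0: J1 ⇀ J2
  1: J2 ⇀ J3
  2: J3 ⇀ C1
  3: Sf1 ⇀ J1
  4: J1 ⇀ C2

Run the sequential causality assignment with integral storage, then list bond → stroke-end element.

β0 |J1
β1 |J2
β2 |J3
β3 |Sf1
β4 |J1

b3 stroke at Sf1  (source Sf1 imposes f)
b0 stroke at J1  (1-jn J1 has f-setter on 3)
b4 stroke at J1  (common-f at J1 fixed by 3)
b1 stroke at J2  (J2 flow already set via bond 0)
b2 stroke at J3  (common-f at J3 fixed by 1)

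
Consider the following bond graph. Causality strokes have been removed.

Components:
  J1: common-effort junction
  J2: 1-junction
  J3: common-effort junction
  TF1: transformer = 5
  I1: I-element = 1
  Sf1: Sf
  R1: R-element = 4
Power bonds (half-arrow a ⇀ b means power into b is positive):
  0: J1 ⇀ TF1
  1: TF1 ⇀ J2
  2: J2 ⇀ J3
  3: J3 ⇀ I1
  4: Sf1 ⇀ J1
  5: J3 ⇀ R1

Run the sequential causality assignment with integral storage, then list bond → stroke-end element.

b0 stroke→J1
b1 stroke→TF1
b2 stroke→J2
b3 stroke→I1
b4 stroke→Sf1
b5 stroke→J3

β4 →Sf1  (source Sf1 imposes f)
β0 →J1  (J1: last free bond brings effort in)
β1 →TF1  (TF1: transformer flips bond 0)
β2 →J2  (J2 flow already set via bond 1)
β3 →I1  (I1 integral (f out))
β5 →J3  (only one effort-in slot at J3)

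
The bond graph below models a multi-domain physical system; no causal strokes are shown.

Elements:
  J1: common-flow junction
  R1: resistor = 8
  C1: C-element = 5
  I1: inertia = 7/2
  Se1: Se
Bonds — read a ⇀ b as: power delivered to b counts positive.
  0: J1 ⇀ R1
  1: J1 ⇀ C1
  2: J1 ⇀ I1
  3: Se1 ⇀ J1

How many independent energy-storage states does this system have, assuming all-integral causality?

#3 stroke at J1  (Se1 fixes effort; stroke away)
#1 stroke at J1  (C1: C, integral causality)
#2 stroke at I1  (I1 integral (f out))
#0 stroke at J1  (common-f at J1 fixed by 2)

2  (C1, I1 all integral)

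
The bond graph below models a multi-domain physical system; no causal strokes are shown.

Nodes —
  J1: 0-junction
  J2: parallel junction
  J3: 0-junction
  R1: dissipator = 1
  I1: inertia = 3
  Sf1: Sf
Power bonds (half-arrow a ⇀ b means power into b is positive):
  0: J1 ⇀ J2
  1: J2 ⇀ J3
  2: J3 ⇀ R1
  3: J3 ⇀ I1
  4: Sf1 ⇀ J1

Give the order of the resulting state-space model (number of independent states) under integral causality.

1  (I1 all integral)

#4 stroke at Sf1  (Sf1 (Sf) sets flow on bond)
#0 stroke at J1  (J1 needs exactly one e-in)
#1 stroke at J2  (closing 0-jn rule on J2)
#3 stroke at I1  (I1: I, integral causality)
#2 stroke at J3  (J3 needs exactly one e-in)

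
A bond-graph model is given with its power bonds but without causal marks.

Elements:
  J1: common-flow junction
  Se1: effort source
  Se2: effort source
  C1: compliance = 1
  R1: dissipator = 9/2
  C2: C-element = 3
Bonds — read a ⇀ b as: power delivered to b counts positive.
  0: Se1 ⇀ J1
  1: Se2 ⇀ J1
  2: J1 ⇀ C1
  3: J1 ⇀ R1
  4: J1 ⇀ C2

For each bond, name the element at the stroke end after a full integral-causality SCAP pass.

β0 →J1
β1 →J1
β2 →J1
β3 →R1
β4 →J1

b0 →J1  (Se1 (Se) sets effort on bond)
b1 →J1  (Se2: effort source, stroke at far end)
b2 →J1  (C1 integral (e out))
b4 →J1  (C2 outputs effort q/C2)
b3 →R1  (closing 1-jn rule on J1)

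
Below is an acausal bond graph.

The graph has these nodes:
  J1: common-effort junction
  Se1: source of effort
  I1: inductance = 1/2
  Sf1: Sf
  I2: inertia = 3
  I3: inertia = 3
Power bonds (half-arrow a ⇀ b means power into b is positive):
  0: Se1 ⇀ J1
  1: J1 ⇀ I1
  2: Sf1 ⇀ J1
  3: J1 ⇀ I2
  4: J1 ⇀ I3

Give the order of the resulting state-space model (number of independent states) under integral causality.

3  (I1, I2, I3 all integral)

b0 stroke at J1  (Se1 fixes effort; stroke away)
b2 stroke at Sf1  (Sf1: flow source, stroke at near end)
b1 stroke at I1  (J1: bond 0 brought effort, rest push out)
b3 stroke at I2  (common-e at J1 fixed by 0)
b4 stroke at I3  (J1: bond 0 brought effort, rest push out)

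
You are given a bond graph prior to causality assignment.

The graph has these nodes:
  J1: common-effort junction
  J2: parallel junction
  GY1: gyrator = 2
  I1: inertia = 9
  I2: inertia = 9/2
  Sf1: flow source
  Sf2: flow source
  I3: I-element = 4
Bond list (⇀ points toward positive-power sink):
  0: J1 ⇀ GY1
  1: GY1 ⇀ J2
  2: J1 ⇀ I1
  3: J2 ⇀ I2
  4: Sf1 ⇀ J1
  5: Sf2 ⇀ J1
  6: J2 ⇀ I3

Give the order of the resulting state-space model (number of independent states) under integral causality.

b4 stroke at Sf1  (Sf1 (Sf) sets flow on bond)
b5 stroke at Sf2  (source Sf2 imposes f)
b2 stroke at I1  (prefer integral on I1)
b0 stroke at J1  (closing 0-jn rule on J1)
b1 stroke at J2  (GY1: gyrator matches bond 0)
b3 stroke at I2  (common-e at J2 fixed by 1)
b6 stroke at I3  (0-jn J2 has e-setter on 1)

3  (I1, I2, I3 all integral)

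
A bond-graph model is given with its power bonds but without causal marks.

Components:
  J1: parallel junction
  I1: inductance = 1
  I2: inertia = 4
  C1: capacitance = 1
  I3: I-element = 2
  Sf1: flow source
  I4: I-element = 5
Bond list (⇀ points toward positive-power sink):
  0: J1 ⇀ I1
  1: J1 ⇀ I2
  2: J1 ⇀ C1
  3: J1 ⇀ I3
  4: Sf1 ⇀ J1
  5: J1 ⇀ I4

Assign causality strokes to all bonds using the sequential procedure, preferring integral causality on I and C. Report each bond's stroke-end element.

β0 stroke→I1
β1 stroke→I2
β2 stroke→J1
β3 stroke→I3
β4 stroke→Sf1
β5 stroke→I4

b4 →Sf1  (source Sf1 imposes f)
b0 →I1  (I1 outputs flow p/I1)
b1 →I2  (I2 integral (f out))
b2 →J1  (C1 integral (e out))
b3 →I3  (J1 effort already set via bond 2)
b5 →I4  (J1: bond 2 brought effort, rest push out)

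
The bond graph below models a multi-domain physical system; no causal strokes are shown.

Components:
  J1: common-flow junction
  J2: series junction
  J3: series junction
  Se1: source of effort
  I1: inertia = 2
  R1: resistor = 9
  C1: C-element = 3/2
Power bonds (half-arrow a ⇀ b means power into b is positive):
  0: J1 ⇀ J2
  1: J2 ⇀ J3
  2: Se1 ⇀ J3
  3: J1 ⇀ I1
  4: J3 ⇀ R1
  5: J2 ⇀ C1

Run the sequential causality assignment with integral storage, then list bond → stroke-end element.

b2 stroke→J3  (Se1 (Se) sets effort on bond)
b3 stroke→I1  (I1 outputs flow p/I1)
b0 stroke→J1  (J1: bond 3 brought flow, rest push out)
b1 stroke→J2  (J2 flow already set via bond 0)
b5 stroke→J2  (J2: bond 0 brought flow, rest push out)
b4 stroke→J3  (common-f at J3 fixed by 1)

β0 |J1
β1 |J2
β2 |J3
β3 |I1
β4 |J3
β5 |J2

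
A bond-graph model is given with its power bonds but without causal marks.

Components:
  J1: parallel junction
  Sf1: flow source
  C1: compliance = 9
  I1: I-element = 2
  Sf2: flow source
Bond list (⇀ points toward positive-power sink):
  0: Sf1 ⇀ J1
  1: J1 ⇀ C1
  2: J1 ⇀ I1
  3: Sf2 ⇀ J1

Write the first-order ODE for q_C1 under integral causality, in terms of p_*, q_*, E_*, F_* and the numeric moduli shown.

bond 0 stroke at Sf1  (Sf1 (Sf) sets flow on bond)
bond 3 stroke at Sf2  (Sf2 (Sf) sets flow on bond)
bond 1 stroke at J1  (C1: C, integral causality)
bond 2 stroke at I1  (J1: bond 1 brought effort, rest push out)

dq_C1/dt = F_Sf1 + F_Sf2 - p_I1/2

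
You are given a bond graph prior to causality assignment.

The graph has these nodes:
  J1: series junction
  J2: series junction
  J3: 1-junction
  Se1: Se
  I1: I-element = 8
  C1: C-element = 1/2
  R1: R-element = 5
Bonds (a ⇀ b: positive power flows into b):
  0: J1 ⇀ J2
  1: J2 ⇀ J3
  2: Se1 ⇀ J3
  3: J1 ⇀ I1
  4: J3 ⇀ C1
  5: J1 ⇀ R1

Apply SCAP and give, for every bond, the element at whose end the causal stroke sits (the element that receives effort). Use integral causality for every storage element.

#0 |J1
#1 |J2
#2 |J3
#3 |I1
#4 |J3
#5 |J1

β2 |J3  (Se1: effort source, stroke at far end)
β3 |I1  (I1: I, integral causality)
β0 |J1  (common-f at J1 fixed by 3)
β5 |J1  (J1 flow already set via bond 3)
β1 |J2  (J2: bond 0 brought flow, rest push out)
β4 |J3  (J3 flow already set via bond 1)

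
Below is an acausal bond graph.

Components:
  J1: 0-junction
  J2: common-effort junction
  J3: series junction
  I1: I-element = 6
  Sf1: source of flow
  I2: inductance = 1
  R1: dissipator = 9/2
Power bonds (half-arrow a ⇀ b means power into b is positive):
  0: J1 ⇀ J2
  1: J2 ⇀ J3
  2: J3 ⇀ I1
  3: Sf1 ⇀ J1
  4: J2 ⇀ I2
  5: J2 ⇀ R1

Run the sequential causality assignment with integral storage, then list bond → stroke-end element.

b0 stroke at J1
b1 stroke at J3
b2 stroke at I1
b3 stroke at Sf1
b4 stroke at I2
b5 stroke at J2

bond 3 →Sf1  (Sf1 fixes flow; stroke at Sf1)
bond 0 →J1  (only one effort-in slot at J1)
bond 2 →I1  (I1 outputs flow p/I1)
bond 1 →J3  (common-f at J3 fixed by 2)
bond 4 →I2  (I2: I, integral causality)
bond 5 →J2  (closing 0-jn rule on J2)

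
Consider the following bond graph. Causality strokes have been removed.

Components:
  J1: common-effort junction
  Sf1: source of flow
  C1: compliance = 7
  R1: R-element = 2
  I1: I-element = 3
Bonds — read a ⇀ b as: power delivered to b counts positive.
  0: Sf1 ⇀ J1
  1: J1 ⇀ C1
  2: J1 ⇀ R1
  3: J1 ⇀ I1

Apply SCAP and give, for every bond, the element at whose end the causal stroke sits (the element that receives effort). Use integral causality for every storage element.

β0 →Sf1
β1 →J1
β2 →R1
β3 →I1

bond 0 stroke→Sf1  (Sf1: flow source, stroke at near end)
bond 1 stroke→J1  (prefer integral on C1)
bond 2 stroke→R1  (J1 effort already set via bond 1)
bond 3 stroke→I1  (J1: bond 1 brought effort, rest push out)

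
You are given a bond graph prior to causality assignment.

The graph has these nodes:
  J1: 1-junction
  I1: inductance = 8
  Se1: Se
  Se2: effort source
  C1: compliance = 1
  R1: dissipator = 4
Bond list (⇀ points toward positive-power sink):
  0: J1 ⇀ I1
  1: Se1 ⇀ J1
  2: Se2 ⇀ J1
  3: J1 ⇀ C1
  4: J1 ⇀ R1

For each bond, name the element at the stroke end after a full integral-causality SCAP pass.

b0 stroke at I1
b1 stroke at J1
b2 stroke at J1
b3 stroke at J1
b4 stroke at J1

β1 →J1  (source Se1 imposes e)
β2 →J1  (Se2 fixes effort; stroke away)
β0 →I1  (I1 integral (f out))
β3 →J1  (common-f at J1 fixed by 0)
β4 →J1  (J1 flow already set via bond 0)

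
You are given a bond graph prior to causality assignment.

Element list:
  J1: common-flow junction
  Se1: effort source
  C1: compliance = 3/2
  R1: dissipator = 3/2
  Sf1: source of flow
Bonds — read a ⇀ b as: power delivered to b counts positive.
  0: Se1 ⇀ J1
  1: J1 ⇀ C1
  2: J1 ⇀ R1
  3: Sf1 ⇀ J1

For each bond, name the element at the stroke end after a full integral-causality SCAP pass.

β0 stroke at J1  (Se1 fixes effort; stroke away)
β3 stroke at Sf1  (Sf1 (Sf) sets flow on bond)
β1 stroke at J1  (common-f at J1 fixed by 3)
β2 stroke at J1  (J1: bond 3 brought flow, rest push out)

β0 stroke at J1
β1 stroke at J1
β2 stroke at J1
β3 stroke at Sf1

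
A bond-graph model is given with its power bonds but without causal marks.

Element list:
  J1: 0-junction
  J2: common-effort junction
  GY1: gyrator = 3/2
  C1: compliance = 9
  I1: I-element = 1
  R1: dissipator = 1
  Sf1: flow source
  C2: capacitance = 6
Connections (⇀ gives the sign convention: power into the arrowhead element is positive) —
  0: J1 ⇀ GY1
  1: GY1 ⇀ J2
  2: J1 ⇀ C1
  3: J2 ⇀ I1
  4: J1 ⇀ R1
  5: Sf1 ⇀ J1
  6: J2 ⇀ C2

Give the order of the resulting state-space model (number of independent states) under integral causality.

3  (C1, C2, I1 all integral)

β5 stroke→Sf1  (Sf1: flow source, stroke at near end)
β2 stroke→J1  (C1: C, integral causality)
β0 stroke→GY1  (J1: bond 2 brought effort, rest push out)
β4 stroke→R1  (0-jn J1 has e-setter on 2)
β1 stroke→GY1  (GY GY1: same side as bond 0)
β3 stroke→I1  (I1: I, integral causality)
β6 stroke→J2  (only one effort-in slot at J2)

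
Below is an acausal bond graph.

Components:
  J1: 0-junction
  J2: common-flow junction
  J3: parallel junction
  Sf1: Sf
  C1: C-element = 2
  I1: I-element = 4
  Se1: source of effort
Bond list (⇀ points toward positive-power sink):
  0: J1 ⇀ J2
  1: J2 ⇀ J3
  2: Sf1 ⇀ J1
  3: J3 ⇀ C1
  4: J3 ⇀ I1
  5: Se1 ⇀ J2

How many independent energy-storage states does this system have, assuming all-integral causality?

2  (C1, I1 all integral)

b2 |Sf1  (source Sf1 imposes f)
b5 |J2  (source Se1 imposes e)
b0 |J1  (J1 needs exactly one e-in)
b1 |J2  (1-jn J2 has f-setter on 0)
b3 |J3  (prefer integral on C1)
b4 |I1  (0-jn J3 has e-setter on 3)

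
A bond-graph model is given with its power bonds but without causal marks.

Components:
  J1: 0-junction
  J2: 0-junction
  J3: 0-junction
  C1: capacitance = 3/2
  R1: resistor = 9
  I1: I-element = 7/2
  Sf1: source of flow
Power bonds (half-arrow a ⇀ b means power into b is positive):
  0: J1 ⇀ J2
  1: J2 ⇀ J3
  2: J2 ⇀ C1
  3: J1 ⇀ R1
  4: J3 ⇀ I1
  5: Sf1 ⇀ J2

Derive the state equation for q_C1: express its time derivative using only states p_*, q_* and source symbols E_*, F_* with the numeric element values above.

dq_C1/dt = F_Sf1 - 2*p_I1/7 - 2*q_C1/27

bond 5 stroke at Sf1  (Sf1 (Sf) sets flow on bond)
bond 2 stroke at J2  (C1 outputs effort q/C1)
bond 0 stroke at J1  (common-e at J2 fixed by 2)
bond 1 stroke at J3  (common-e at J2 fixed by 2)
bond 4 stroke at I1  (common-e at J3 fixed by 1)
bond 3 stroke at R1  (0-jn J1 has e-setter on 0)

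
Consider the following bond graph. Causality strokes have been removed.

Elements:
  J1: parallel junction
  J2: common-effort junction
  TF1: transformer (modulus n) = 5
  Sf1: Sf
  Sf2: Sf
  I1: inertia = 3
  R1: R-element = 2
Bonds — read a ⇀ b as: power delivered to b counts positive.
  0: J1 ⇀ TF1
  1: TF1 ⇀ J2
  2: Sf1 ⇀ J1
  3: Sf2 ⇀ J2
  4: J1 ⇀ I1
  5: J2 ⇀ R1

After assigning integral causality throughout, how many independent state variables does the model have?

1  (I1 all integral)

b2 →Sf1  (Sf1 (Sf) sets flow on bond)
b3 →Sf2  (Sf2 fixes flow; stroke at Sf2)
b4 →I1  (I1 outputs flow p/I1)
b0 →J1  (closing 0-jn rule on J1)
b1 →TF1  (TF1: transformer flips bond 0)
b5 →J2  (closing 0-jn rule on J2)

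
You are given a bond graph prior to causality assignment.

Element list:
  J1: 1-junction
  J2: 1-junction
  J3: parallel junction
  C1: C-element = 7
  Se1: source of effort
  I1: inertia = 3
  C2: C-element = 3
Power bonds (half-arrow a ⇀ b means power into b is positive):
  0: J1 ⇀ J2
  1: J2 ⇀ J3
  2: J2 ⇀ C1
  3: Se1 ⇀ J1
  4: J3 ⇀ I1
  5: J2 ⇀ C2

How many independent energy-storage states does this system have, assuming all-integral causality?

3  (C1, C2, I1 all integral)

bond 3 |J1  (Se1 fixes effort; stroke away)
bond 0 |J2  (only one flow-in slot at J1)
bond 2 |J2  (C1 outputs effort q/C1)
bond 4 |I1  (prefer integral on I1)
bond 1 |J3  (J3: last free bond brings effort in)
bond 5 |J2  (J2: bond 1 brought flow, rest push out)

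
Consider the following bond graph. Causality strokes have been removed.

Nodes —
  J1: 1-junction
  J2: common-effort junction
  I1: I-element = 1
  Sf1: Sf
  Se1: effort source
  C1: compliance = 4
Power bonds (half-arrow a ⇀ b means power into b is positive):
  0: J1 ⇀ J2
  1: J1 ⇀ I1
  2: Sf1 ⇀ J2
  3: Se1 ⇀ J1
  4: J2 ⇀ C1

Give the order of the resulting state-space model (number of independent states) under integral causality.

2  (C1, I1 all integral)

bond 2 |Sf1  (Sf1 fixes flow; stroke at Sf1)
bond 3 |J1  (Se1: effort source, stroke at far end)
bond 1 |I1  (prefer integral on I1)
bond 0 |J1  (J1: bond 1 brought flow, rest push out)
bond 4 |J2  (J2: last free bond brings effort in)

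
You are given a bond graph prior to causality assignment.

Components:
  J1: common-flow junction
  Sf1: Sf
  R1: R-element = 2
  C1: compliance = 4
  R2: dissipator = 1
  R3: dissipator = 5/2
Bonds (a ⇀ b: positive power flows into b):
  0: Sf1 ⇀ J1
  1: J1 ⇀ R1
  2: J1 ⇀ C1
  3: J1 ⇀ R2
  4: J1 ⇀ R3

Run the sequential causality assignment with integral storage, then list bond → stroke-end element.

bond 0 stroke→Sf1
bond 1 stroke→J1
bond 2 stroke→J1
bond 3 stroke→J1
bond 4 stroke→J1

#0 stroke→Sf1  (Sf1: flow source, stroke at near end)
#1 stroke→J1  (1-jn J1 has f-setter on 0)
#2 stroke→J1  (J1: bond 0 brought flow, rest push out)
#3 stroke→J1  (J1: bond 0 brought flow, rest push out)
#4 stroke→J1  (J1 flow already set via bond 0)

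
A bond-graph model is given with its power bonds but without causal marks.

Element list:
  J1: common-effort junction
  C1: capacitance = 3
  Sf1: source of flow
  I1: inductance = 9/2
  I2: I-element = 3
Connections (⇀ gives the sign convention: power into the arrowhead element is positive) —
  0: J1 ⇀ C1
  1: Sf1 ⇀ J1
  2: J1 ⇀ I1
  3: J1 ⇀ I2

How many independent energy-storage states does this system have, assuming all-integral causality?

β1 |Sf1  (source Sf1 imposes f)
β0 |J1  (C1 outputs effort q/C1)
β2 |I1  (common-e at J1 fixed by 0)
β3 |I2  (J1: bond 0 brought effort, rest push out)

3  (C1, I1, I2 all integral)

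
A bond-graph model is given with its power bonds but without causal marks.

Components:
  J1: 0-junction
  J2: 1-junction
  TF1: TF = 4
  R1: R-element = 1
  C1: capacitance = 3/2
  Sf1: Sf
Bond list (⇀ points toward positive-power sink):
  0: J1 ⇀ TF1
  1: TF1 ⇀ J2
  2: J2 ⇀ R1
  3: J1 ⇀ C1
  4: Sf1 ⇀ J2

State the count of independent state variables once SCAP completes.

1  (C1 all integral)

β4 stroke→Sf1  (Sf1 fixes flow; stroke at Sf1)
β1 stroke→J2  (1-jn J2 has f-setter on 4)
β2 stroke→J2  (1-jn J2 has f-setter on 4)
β0 stroke→TF1  (through TF1, causality passes straight; one stroke at TF1)
β3 stroke→J1  (J1 needs exactly one e-in)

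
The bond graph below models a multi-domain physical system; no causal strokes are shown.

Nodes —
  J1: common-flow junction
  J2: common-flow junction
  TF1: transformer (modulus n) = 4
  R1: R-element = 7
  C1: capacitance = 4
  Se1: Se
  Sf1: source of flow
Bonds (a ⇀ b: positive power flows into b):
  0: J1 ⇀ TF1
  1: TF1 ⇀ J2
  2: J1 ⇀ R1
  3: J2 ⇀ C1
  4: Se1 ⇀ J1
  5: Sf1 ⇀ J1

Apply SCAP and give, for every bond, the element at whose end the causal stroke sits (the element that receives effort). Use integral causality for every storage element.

#0 stroke at J1
#1 stroke at TF1
#2 stroke at J1
#3 stroke at J2
#4 stroke at J1
#5 stroke at Sf1

β4 →J1  (source Se1 imposes e)
β5 →Sf1  (Sf1: flow source, stroke at near end)
β0 →J1  (common-f at J1 fixed by 5)
β2 →J1  (J1 flow already set via bond 5)
β1 →TF1  (TF TF1: opposite of bond 0)
β3 →J2  (J2: bond 1 brought flow, rest push out)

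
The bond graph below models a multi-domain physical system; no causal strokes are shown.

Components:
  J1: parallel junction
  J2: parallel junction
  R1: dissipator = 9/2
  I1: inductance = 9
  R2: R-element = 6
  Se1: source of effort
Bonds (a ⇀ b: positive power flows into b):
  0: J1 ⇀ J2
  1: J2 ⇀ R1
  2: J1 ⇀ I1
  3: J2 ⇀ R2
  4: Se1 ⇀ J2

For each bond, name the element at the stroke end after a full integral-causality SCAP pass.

b4 |J2  (source Se1 imposes e)
b0 |J1  (J2: bond 4 brought effort, rest push out)
b1 |R1  (J2: bond 4 brought effort, rest push out)
b3 |R2  (0-jn J2 has e-setter on 4)
b2 |I1  (0-jn J1 has e-setter on 0)

#0 →J1
#1 →R1
#2 →I1
#3 →R2
#4 →J2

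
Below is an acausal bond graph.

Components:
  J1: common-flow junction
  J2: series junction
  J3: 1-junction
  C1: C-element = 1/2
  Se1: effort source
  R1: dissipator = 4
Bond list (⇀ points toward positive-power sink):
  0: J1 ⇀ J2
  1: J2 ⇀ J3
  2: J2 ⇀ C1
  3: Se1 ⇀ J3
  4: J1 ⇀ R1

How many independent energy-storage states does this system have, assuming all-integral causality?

b3 →J3  (Se1 fixes effort; stroke away)
b1 →J2  (closing 1-jn rule on J3)
b2 →J2  (C1 outputs effort q/C1)
b0 →J1  (J2: last free bond brings flow in)
b4 →R1  (only one flow-in slot at J1)

1  (C1 all integral)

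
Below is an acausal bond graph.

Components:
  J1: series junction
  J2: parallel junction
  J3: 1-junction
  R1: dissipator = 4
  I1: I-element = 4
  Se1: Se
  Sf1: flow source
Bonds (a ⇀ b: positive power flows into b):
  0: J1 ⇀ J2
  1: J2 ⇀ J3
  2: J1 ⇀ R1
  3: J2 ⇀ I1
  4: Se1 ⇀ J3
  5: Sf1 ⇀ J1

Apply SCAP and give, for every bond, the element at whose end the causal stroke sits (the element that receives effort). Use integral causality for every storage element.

#0 |J1
#1 |J2
#2 |J1
#3 |I1
#4 |J3
#5 |Sf1

b4 stroke at J3  (Se1 (Se) sets effort on bond)
b5 stroke at Sf1  (Sf1: flow source, stroke at near end)
b0 stroke at J1  (1-jn J1 has f-setter on 5)
b2 stroke at J1  (1-jn J1 has f-setter on 5)
b1 stroke at J2  (only one flow-in slot at J3)
b3 stroke at I1  (0-jn J2 has e-setter on 1)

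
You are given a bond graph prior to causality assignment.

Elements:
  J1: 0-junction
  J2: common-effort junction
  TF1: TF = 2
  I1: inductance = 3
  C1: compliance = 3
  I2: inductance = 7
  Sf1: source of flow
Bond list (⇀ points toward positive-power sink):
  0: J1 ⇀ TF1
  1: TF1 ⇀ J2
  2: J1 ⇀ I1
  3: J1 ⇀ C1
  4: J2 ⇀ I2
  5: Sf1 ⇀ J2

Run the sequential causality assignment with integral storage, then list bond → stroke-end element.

b5 |Sf1  (Sf1: flow source, stroke at near end)
b2 |I1  (I1 integral (f out))
b3 |J1  (prefer integral on C1)
b0 |TF1  (J1 effort already set via bond 3)
b1 |J2  (through TF1, causality passes straight; one stroke at TF1)
b4 |I2  (common-e at J2 fixed by 1)

β0 |TF1
β1 |J2
β2 |I1
β3 |J1
β4 |I2
β5 |Sf1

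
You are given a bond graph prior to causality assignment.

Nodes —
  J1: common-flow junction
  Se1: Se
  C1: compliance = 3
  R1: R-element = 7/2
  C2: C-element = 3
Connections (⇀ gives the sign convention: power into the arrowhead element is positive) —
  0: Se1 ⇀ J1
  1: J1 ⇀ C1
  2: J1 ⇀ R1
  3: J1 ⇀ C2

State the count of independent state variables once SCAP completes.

#0 stroke at J1  (Se1 fixes effort; stroke away)
#1 stroke at J1  (prefer integral on C1)
#3 stroke at J1  (C2: C, integral causality)
#2 stroke at R1  (J1 needs exactly one f-in)

2  (C1, C2 all integral)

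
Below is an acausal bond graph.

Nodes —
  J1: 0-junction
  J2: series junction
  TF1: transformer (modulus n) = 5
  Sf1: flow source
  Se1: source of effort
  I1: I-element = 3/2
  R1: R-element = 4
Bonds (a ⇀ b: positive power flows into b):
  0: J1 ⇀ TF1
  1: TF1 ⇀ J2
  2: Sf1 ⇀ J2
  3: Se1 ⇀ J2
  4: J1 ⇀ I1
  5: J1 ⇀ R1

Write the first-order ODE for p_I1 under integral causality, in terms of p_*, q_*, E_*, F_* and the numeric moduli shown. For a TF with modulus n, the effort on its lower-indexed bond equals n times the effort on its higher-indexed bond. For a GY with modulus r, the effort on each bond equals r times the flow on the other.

b2 stroke→Sf1  (Sf1 fixes flow; stroke at Sf1)
b3 stroke→J2  (source Se1 imposes e)
b1 stroke→J2  (J2 flow already set via bond 2)
b0 stroke→TF1  (TF1: transformer flips bond 1)
b4 stroke→I1  (I1 outputs flow p/I1)
b5 stroke→J1  (closing 0-jn rule on J1)

dp_I1/dt = -4*F_Sf1/5 - 8*p_I1/3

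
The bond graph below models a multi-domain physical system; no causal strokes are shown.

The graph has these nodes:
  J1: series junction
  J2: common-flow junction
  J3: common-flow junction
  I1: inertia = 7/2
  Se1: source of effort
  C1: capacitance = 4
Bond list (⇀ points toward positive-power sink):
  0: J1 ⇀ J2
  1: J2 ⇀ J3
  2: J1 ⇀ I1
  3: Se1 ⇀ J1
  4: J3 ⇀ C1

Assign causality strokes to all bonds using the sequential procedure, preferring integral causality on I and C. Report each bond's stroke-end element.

#0 stroke→J1
#1 stroke→J2
#2 stroke→I1
#3 stroke→J1
#4 stroke→J3

bond 3 →J1  (Se1 fixes effort; stroke away)
bond 2 →I1  (I1 integral (f out))
bond 0 →J1  (1-jn J1 has f-setter on 2)
bond 1 →J2  (J2: bond 0 brought flow, rest push out)
bond 4 →J3  (J3: bond 1 brought flow, rest push out)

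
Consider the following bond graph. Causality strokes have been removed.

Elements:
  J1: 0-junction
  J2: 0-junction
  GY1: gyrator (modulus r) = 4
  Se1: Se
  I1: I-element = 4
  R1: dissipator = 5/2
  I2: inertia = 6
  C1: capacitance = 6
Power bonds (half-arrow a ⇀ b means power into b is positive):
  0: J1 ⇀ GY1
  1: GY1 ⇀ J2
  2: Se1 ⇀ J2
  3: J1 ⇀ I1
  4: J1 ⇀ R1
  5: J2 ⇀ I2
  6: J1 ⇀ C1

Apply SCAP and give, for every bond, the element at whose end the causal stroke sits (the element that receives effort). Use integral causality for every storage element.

bond 0 →GY1
bond 1 →GY1
bond 2 →J2
bond 3 →I1
bond 4 →R1
bond 5 →I2
bond 6 →J1

#2 stroke→J2  (Se1 (Se) sets effort on bond)
#1 stroke→GY1  (J2 effort already set via bond 2)
#5 stroke→I2  (J2: bond 2 brought effort, rest push out)
#0 stroke→GY1  (GY1: gyrator matches bond 1)
#3 stroke→I1  (I1 outputs flow p/I1)
#6 stroke→J1  (C1: C, integral causality)
#4 stroke→R1  (common-e at J1 fixed by 6)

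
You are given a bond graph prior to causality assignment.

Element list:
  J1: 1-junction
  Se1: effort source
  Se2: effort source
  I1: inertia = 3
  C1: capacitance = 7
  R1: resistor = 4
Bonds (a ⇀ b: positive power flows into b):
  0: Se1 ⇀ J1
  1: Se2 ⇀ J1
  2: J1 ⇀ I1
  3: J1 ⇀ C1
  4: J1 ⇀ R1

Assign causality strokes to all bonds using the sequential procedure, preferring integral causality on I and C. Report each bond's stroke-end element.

β0 stroke at J1
β1 stroke at J1
β2 stroke at I1
β3 stroke at J1
β4 stroke at J1

b0 |J1  (Se1: effort source, stroke at far end)
b1 |J1  (Se2 fixes effort; stroke away)
b2 |I1  (I1: I, integral causality)
b3 |J1  (1-jn J1 has f-setter on 2)
b4 |J1  (J1 flow already set via bond 2)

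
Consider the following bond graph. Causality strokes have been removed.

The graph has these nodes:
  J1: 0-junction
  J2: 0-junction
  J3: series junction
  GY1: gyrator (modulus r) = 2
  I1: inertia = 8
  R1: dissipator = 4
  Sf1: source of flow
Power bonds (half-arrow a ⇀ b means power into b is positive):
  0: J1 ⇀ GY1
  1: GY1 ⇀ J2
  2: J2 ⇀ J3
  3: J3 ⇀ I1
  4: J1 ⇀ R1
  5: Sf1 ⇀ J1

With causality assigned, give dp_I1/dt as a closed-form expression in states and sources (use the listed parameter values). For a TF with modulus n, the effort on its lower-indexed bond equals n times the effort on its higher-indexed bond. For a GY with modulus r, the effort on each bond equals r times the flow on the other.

dp_I1/dt = 2*F_Sf1 - p_I1/8

bond 5 →Sf1  (Sf1: flow source, stroke at near end)
bond 3 →I1  (prefer integral on I1)
bond 2 →J3  (common-f at J3 fixed by 3)
bond 1 →J2  (J2: last free bond brings effort in)
bond 0 →J1  (GY GY1: same side as bond 1)
bond 4 →R1  (common-e at J1 fixed by 0)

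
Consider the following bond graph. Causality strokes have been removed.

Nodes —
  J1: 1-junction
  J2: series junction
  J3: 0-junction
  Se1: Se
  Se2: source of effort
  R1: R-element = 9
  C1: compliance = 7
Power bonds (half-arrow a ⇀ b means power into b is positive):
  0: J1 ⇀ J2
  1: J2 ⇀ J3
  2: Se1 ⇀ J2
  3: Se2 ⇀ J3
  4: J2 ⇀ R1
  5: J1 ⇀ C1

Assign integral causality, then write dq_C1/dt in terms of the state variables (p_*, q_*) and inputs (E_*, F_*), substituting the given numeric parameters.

dq_C1/dt = E_Se1/9 - E_Se2/9 - q_C1/63

#2 stroke→J2  (source Se1 imposes e)
#3 stroke→J3  (source Se2 imposes e)
#1 stroke→J2  (common-e at J3 fixed by 3)
#5 stroke→J1  (C1 outputs effort q/C1)
#0 stroke→J2  (closing 1-jn rule on J1)
#4 stroke→R1  (only one flow-in slot at J2)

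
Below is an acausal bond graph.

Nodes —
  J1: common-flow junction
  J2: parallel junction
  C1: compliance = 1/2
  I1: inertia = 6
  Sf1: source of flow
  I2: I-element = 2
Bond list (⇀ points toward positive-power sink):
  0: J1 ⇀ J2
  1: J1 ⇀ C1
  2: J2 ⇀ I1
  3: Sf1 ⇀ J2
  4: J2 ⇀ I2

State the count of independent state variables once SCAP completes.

b3 |Sf1  (Sf1 fixes flow; stroke at Sf1)
b1 |J1  (prefer integral on C1)
b0 |J2  (J1 needs exactly one f-in)
b2 |I1  (J2: bond 0 brought effort, rest push out)
b4 |I2  (J2 effort already set via bond 0)

3  (C1, I1, I2 all integral)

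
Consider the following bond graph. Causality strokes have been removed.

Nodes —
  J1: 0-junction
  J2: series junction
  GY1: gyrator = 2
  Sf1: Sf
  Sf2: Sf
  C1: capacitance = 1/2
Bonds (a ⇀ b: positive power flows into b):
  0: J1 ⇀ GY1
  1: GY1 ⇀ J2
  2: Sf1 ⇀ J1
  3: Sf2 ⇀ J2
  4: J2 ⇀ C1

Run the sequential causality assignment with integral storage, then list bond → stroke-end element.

b0 |J1
b1 |J2
b2 |Sf1
b3 |Sf2
b4 |J2

β2 stroke at Sf1  (Sf1 fixes flow; stroke at Sf1)
β3 stroke at Sf2  (source Sf2 imposes f)
β0 stroke at J1  (J1 needs exactly one e-in)
β1 stroke at J2  (J2 flow already set via bond 3)
β4 stroke at J2  (1-jn J2 has f-setter on 3)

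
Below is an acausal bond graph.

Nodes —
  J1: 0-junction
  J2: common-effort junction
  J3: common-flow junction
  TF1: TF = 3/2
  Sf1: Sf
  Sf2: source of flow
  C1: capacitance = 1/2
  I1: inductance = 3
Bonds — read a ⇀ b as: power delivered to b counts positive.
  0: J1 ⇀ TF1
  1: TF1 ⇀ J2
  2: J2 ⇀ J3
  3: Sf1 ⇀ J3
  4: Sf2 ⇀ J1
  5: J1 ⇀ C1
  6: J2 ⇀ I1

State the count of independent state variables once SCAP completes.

bond 3 |Sf1  (Sf1 (Sf) sets flow on bond)
bond 4 |Sf2  (source Sf2 imposes f)
bond 2 |J3  (1-jn J3 has f-setter on 3)
bond 5 |J1  (prefer integral on C1)
bond 0 |TF1  (J1 effort already set via bond 5)
bond 1 |J2  (TF1: transformer flips bond 0)
bond 6 |I1  (J2: bond 1 brought effort, rest push out)

2  (C1, I1 all integral)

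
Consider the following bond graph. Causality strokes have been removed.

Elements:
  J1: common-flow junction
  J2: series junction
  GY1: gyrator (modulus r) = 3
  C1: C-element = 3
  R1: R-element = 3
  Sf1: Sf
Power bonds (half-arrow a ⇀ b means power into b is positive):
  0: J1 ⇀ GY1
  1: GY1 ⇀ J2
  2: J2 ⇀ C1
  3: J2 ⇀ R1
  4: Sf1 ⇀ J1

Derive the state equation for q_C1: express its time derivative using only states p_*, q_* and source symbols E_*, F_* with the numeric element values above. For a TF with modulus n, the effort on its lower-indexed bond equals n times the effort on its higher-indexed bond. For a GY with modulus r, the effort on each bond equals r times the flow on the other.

β4 stroke at Sf1  (source Sf1 imposes f)
β0 stroke at J1  (J1 flow already set via bond 4)
β1 stroke at J2  (through GY1, causality inverts; strokes same side of GY1)
β2 stroke at J2  (C1: C, integral causality)
β3 stroke at R1  (closing 1-jn rule on J2)

dq_C1/dt = F_Sf1 - q_C1/9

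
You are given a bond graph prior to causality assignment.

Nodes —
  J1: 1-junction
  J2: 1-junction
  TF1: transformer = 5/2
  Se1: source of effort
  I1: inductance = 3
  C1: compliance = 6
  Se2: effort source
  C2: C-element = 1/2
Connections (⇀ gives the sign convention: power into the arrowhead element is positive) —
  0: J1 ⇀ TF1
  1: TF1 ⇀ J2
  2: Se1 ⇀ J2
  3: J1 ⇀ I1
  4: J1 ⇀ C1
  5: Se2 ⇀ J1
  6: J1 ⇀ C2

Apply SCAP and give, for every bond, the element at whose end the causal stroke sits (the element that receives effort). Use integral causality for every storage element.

bond 0 →J1
bond 1 →TF1
bond 2 →J2
bond 3 →I1
bond 4 →J1
bond 5 →J1
bond 6 →J1

β2 stroke→J2  (Se1: effort source, stroke at far end)
β5 stroke→J1  (Se2 fixes effort; stroke away)
β1 stroke→TF1  (J2: last free bond brings flow in)
β0 stroke→J1  (through TF1, causality passes straight; one stroke at TF1)
β3 stroke→I1  (prefer integral on I1)
β4 stroke→J1  (J1: bond 3 brought flow, rest push out)
β6 stroke→J1  (J1 flow already set via bond 3)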